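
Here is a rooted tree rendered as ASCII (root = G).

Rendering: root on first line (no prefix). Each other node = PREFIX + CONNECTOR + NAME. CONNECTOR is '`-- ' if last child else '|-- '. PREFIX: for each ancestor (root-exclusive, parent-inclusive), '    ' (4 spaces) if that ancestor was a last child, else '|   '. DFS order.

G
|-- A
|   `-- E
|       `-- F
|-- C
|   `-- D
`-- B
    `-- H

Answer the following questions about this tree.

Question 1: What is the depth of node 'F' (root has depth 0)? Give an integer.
Answer: 3

Derivation:
Path from root to F: G -> A -> E -> F
Depth = number of edges = 3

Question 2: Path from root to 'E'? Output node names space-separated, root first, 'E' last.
Answer: G A E

Derivation:
Walk down from root: G -> A -> E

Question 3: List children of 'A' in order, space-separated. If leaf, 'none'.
Node A's children (from adjacency): E

Answer: E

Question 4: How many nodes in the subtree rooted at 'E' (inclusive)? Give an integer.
Answer: 2

Derivation:
Subtree rooted at E contains: E, F
Count = 2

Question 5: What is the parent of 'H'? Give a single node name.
Answer: B

Derivation:
Scan adjacency: H appears as child of B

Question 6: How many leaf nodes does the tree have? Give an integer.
Leaves (nodes with no children): D, F, H

Answer: 3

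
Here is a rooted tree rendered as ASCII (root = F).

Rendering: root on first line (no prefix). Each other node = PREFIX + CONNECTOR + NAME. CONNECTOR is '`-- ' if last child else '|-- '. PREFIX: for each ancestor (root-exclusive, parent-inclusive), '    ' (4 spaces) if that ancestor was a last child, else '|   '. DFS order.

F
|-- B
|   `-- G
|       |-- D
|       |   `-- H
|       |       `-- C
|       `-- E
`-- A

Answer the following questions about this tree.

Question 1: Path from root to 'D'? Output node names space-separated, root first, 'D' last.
Walk down from root: F -> B -> G -> D

Answer: F B G D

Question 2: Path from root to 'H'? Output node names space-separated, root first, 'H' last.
Answer: F B G D H

Derivation:
Walk down from root: F -> B -> G -> D -> H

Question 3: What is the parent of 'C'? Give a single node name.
Scan adjacency: C appears as child of H

Answer: H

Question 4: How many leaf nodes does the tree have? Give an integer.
Answer: 3

Derivation:
Leaves (nodes with no children): A, C, E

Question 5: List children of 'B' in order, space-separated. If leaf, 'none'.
Node B's children (from adjacency): G

Answer: G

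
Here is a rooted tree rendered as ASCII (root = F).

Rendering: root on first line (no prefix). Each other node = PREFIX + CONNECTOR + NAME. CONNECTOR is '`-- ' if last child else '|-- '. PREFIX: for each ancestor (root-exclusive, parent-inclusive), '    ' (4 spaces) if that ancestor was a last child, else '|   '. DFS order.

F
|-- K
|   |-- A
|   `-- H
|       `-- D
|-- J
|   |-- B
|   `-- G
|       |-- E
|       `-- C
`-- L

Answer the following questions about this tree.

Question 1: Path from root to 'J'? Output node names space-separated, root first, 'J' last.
Answer: F J

Derivation:
Walk down from root: F -> J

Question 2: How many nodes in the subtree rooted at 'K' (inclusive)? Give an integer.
Answer: 4

Derivation:
Subtree rooted at K contains: A, D, H, K
Count = 4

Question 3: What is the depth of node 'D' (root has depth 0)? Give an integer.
Path from root to D: F -> K -> H -> D
Depth = number of edges = 3

Answer: 3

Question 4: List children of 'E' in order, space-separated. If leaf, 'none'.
Answer: none

Derivation:
Node E's children (from adjacency): (leaf)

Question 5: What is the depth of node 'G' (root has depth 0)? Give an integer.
Answer: 2

Derivation:
Path from root to G: F -> J -> G
Depth = number of edges = 2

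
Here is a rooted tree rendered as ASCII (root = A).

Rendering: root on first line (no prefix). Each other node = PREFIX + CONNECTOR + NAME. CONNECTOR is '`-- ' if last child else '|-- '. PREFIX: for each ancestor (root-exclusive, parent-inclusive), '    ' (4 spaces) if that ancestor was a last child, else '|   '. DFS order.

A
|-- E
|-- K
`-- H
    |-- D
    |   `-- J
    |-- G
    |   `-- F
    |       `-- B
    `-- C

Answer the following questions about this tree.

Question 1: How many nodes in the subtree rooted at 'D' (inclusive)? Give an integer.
Subtree rooted at D contains: D, J
Count = 2

Answer: 2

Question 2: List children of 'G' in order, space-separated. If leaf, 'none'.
Answer: F

Derivation:
Node G's children (from adjacency): F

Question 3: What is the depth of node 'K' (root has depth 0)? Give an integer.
Path from root to K: A -> K
Depth = number of edges = 1

Answer: 1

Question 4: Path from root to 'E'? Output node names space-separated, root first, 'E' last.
Walk down from root: A -> E

Answer: A E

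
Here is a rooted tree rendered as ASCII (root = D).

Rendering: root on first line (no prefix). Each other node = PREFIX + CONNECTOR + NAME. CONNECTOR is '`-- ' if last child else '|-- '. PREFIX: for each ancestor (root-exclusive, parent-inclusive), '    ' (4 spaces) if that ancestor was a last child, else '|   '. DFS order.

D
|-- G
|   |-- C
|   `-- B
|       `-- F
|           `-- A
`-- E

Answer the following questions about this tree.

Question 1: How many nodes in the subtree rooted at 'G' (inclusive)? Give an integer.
Subtree rooted at G contains: A, B, C, F, G
Count = 5

Answer: 5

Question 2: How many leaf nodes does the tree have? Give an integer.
Answer: 3

Derivation:
Leaves (nodes with no children): A, C, E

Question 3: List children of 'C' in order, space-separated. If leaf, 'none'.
Answer: none

Derivation:
Node C's children (from adjacency): (leaf)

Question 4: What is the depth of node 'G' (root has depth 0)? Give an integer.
Answer: 1

Derivation:
Path from root to G: D -> G
Depth = number of edges = 1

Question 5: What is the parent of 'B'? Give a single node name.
Answer: G

Derivation:
Scan adjacency: B appears as child of G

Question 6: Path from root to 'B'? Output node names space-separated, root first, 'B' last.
Answer: D G B

Derivation:
Walk down from root: D -> G -> B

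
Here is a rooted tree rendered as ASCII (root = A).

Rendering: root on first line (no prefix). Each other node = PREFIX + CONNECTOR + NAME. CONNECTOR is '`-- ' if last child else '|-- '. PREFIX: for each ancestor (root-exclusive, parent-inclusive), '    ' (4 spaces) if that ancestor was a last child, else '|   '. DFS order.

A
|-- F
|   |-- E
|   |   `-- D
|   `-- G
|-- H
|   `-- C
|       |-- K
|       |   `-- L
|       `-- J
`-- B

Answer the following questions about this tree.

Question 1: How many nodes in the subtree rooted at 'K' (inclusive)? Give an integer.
Answer: 2

Derivation:
Subtree rooted at K contains: K, L
Count = 2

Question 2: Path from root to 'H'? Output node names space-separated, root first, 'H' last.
Walk down from root: A -> H

Answer: A H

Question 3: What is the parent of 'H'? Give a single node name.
Answer: A

Derivation:
Scan adjacency: H appears as child of A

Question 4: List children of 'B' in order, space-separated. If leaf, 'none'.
Answer: none

Derivation:
Node B's children (from adjacency): (leaf)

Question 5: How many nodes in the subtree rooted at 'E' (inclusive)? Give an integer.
Answer: 2

Derivation:
Subtree rooted at E contains: D, E
Count = 2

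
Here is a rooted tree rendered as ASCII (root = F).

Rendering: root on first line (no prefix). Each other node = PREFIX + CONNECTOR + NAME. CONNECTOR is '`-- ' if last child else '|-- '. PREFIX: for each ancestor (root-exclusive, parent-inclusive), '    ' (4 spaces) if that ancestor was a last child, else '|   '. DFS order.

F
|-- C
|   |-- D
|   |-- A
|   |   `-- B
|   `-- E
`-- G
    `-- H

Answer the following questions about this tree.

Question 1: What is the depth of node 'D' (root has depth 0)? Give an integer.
Answer: 2

Derivation:
Path from root to D: F -> C -> D
Depth = number of edges = 2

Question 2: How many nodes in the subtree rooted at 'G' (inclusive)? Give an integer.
Subtree rooted at G contains: G, H
Count = 2

Answer: 2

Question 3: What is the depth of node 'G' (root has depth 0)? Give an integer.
Path from root to G: F -> G
Depth = number of edges = 1

Answer: 1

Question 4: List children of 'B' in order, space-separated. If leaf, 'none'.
Node B's children (from adjacency): (leaf)

Answer: none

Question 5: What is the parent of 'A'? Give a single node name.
Scan adjacency: A appears as child of C

Answer: C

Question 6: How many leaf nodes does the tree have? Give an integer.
Leaves (nodes with no children): B, D, E, H

Answer: 4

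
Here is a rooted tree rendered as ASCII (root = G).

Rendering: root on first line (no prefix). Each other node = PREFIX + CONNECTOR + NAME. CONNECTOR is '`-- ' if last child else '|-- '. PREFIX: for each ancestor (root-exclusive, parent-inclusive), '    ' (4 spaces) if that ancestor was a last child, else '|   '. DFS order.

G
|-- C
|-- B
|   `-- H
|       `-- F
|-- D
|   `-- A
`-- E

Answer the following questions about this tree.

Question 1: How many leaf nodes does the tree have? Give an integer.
Answer: 4

Derivation:
Leaves (nodes with no children): A, C, E, F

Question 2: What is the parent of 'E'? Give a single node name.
Answer: G

Derivation:
Scan adjacency: E appears as child of G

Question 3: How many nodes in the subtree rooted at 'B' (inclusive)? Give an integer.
Answer: 3

Derivation:
Subtree rooted at B contains: B, F, H
Count = 3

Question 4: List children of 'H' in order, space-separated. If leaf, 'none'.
Node H's children (from adjacency): F

Answer: F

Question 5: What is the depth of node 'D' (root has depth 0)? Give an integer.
Answer: 1

Derivation:
Path from root to D: G -> D
Depth = number of edges = 1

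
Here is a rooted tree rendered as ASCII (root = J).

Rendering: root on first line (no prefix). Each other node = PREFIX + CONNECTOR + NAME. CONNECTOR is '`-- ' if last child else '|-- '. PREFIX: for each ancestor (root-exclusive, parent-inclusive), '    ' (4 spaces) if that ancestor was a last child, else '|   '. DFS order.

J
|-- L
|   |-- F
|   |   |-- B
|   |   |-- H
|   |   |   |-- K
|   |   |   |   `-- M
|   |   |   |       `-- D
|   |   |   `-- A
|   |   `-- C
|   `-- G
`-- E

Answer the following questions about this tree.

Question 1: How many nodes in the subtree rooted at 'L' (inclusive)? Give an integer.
Answer: 10

Derivation:
Subtree rooted at L contains: A, B, C, D, F, G, H, K, L, M
Count = 10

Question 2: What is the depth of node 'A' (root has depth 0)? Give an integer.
Path from root to A: J -> L -> F -> H -> A
Depth = number of edges = 4

Answer: 4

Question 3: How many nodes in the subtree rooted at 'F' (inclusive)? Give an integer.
Answer: 8

Derivation:
Subtree rooted at F contains: A, B, C, D, F, H, K, M
Count = 8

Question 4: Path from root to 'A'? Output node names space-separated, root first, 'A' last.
Answer: J L F H A

Derivation:
Walk down from root: J -> L -> F -> H -> A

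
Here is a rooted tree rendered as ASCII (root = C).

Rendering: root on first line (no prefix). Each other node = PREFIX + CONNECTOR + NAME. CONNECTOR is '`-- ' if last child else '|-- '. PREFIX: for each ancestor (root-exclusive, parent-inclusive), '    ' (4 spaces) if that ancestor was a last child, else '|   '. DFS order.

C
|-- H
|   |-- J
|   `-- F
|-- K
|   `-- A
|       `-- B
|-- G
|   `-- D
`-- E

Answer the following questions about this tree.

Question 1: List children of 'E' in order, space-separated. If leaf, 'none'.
Answer: none

Derivation:
Node E's children (from adjacency): (leaf)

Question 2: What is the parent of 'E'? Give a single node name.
Scan adjacency: E appears as child of C

Answer: C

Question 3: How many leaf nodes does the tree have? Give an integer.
Answer: 5

Derivation:
Leaves (nodes with no children): B, D, E, F, J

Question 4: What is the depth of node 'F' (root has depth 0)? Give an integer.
Answer: 2

Derivation:
Path from root to F: C -> H -> F
Depth = number of edges = 2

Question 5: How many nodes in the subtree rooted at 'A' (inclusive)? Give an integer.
Subtree rooted at A contains: A, B
Count = 2

Answer: 2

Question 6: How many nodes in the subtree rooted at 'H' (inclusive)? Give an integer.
Answer: 3

Derivation:
Subtree rooted at H contains: F, H, J
Count = 3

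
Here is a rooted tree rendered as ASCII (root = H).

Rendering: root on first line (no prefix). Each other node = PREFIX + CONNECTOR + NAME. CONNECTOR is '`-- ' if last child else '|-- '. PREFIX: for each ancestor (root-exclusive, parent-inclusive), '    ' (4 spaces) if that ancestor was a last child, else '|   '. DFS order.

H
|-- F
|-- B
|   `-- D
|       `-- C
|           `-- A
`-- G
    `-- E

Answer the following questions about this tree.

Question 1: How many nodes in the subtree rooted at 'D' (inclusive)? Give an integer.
Subtree rooted at D contains: A, C, D
Count = 3

Answer: 3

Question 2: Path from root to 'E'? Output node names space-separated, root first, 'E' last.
Walk down from root: H -> G -> E

Answer: H G E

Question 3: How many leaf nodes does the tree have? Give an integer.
Leaves (nodes with no children): A, E, F

Answer: 3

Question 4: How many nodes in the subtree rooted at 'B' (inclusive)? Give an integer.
Answer: 4

Derivation:
Subtree rooted at B contains: A, B, C, D
Count = 4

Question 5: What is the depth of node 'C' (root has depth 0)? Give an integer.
Answer: 3

Derivation:
Path from root to C: H -> B -> D -> C
Depth = number of edges = 3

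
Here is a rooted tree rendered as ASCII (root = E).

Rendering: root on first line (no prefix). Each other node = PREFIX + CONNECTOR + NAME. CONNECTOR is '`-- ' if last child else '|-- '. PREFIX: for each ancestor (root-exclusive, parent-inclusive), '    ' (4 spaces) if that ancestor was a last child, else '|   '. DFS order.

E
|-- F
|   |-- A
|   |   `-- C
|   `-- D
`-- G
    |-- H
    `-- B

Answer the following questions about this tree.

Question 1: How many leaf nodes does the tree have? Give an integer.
Leaves (nodes with no children): B, C, D, H

Answer: 4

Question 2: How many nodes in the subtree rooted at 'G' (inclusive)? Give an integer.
Answer: 3

Derivation:
Subtree rooted at G contains: B, G, H
Count = 3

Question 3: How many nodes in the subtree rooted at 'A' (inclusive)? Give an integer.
Subtree rooted at A contains: A, C
Count = 2

Answer: 2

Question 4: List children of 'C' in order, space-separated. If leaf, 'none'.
Answer: none

Derivation:
Node C's children (from adjacency): (leaf)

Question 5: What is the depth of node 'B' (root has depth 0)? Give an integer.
Path from root to B: E -> G -> B
Depth = number of edges = 2

Answer: 2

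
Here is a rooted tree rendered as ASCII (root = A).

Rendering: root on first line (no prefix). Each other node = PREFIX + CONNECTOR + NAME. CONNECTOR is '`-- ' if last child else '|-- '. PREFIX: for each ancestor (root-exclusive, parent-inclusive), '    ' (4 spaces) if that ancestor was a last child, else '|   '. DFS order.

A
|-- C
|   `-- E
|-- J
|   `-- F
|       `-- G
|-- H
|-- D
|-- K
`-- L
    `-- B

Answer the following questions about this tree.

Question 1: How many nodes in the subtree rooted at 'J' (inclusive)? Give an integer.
Answer: 3

Derivation:
Subtree rooted at J contains: F, G, J
Count = 3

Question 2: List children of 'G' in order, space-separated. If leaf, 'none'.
Answer: none

Derivation:
Node G's children (from adjacency): (leaf)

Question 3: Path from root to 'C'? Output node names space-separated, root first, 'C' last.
Answer: A C

Derivation:
Walk down from root: A -> C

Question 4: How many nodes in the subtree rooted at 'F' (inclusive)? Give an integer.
Answer: 2

Derivation:
Subtree rooted at F contains: F, G
Count = 2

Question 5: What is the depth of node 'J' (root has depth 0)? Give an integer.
Answer: 1

Derivation:
Path from root to J: A -> J
Depth = number of edges = 1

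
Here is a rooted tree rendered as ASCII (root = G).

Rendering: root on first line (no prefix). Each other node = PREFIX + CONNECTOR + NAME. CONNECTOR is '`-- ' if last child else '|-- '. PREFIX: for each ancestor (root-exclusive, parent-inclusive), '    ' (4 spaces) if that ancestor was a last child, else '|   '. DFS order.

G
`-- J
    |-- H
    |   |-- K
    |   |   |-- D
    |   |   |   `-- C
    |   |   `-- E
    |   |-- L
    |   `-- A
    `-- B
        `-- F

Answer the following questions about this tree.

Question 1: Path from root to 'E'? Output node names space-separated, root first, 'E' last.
Walk down from root: G -> J -> H -> K -> E

Answer: G J H K E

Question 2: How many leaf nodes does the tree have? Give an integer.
Leaves (nodes with no children): A, C, E, F, L

Answer: 5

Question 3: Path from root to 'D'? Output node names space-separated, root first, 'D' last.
Walk down from root: G -> J -> H -> K -> D

Answer: G J H K D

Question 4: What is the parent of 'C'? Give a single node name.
Scan adjacency: C appears as child of D

Answer: D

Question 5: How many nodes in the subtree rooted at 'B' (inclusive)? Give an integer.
Subtree rooted at B contains: B, F
Count = 2

Answer: 2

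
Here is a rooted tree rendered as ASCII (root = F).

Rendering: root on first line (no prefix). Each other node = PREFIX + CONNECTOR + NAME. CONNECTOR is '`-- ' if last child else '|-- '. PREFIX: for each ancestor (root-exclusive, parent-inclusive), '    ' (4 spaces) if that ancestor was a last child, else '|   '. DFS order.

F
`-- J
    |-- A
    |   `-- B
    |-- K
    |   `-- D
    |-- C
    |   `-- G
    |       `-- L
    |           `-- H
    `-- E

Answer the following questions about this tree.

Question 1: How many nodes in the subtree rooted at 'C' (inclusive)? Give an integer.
Subtree rooted at C contains: C, G, H, L
Count = 4

Answer: 4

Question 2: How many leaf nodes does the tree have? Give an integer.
Answer: 4

Derivation:
Leaves (nodes with no children): B, D, E, H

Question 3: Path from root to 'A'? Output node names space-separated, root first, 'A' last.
Walk down from root: F -> J -> A

Answer: F J A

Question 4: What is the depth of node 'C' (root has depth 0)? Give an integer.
Answer: 2

Derivation:
Path from root to C: F -> J -> C
Depth = number of edges = 2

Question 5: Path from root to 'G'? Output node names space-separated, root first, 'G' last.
Answer: F J C G

Derivation:
Walk down from root: F -> J -> C -> G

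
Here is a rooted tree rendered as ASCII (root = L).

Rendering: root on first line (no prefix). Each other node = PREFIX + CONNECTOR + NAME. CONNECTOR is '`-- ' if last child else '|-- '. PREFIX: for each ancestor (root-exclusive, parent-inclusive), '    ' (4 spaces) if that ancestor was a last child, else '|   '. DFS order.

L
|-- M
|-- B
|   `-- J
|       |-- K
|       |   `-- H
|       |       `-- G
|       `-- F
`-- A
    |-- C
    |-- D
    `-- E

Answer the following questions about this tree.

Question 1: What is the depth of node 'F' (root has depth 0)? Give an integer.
Path from root to F: L -> B -> J -> F
Depth = number of edges = 3

Answer: 3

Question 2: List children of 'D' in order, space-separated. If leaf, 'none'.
Node D's children (from adjacency): (leaf)

Answer: none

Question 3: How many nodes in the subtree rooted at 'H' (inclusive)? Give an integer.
Answer: 2

Derivation:
Subtree rooted at H contains: G, H
Count = 2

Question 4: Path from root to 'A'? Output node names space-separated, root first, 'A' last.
Answer: L A

Derivation:
Walk down from root: L -> A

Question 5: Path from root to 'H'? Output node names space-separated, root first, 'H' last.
Answer: L B J K H

Derivation:
Walk down from root: L -> B -> J -> K -> H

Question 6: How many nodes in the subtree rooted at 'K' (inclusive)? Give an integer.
Subtree rooted at K contains: G, H, K
Count = 3

Answer: 3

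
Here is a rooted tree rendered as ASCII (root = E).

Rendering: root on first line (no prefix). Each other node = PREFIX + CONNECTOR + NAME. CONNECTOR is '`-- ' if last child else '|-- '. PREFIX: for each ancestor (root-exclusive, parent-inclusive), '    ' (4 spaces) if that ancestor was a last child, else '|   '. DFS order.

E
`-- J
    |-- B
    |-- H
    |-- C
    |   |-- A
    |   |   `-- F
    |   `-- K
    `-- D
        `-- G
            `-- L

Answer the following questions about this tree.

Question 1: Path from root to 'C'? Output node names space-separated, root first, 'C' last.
Walk down from root: E -> J -> C

Answer: E J C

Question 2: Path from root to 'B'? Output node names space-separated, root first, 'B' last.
Walk down from root: E -> J -> B

Answer: E J B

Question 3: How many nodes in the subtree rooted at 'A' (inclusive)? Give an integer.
Subtree rooted at A contains: A, F
Count = 2

Answer: 2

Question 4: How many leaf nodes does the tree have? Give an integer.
Answer: 5

Derivation:
Leaves (nodes with no children): B, F, H, K, L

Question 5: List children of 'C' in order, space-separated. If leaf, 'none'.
Node C's children (from adjacency): A, K

Answer: A K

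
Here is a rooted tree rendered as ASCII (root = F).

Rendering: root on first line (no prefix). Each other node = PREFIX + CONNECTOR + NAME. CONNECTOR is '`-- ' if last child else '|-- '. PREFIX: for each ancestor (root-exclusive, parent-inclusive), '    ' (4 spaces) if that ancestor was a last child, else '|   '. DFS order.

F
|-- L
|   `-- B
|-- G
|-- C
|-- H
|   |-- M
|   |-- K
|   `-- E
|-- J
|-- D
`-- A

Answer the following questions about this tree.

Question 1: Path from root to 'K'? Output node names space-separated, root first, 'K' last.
Answer: F H K

Derivation:
Walk down from root: F -> H -> K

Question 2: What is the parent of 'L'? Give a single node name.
Scan adjacency: L appears as child of F

Answer: F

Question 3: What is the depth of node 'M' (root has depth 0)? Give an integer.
Answer: 2

Derivation:
Path from root to M: F -> H -> M
Depth = number of edges = 2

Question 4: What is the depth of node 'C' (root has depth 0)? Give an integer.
Path from root to C: F -> C
Depth = number of edges = 1

Answer: 1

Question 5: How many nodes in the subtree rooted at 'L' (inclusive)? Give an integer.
Subtree rooted at L contains: B, L
Count = 2

Answer: 2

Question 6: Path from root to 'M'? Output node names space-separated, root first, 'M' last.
Answer: F H M

Derivation:
Walk down from root: F -> H -> M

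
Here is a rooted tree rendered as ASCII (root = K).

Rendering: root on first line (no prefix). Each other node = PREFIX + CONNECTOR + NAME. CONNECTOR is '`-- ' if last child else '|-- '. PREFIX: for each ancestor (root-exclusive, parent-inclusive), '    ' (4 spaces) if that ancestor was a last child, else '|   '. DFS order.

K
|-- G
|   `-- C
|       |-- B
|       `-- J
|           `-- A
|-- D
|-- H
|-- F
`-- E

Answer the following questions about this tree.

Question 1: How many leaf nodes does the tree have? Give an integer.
Leaves (nodes with no children): A, B, D, E, F, H

Answer: 6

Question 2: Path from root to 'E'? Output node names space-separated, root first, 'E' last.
Answer: K E

Derivation:
Walk down from root: K -> E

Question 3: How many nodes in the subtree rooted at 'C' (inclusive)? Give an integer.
Answer: 4

Derivation:
Subtree rooted at C contains: A, B, C, J
Count = 4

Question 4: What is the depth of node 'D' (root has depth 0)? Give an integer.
Path from root to D: K -> D
Depth = number of edges = 1

Answer: 1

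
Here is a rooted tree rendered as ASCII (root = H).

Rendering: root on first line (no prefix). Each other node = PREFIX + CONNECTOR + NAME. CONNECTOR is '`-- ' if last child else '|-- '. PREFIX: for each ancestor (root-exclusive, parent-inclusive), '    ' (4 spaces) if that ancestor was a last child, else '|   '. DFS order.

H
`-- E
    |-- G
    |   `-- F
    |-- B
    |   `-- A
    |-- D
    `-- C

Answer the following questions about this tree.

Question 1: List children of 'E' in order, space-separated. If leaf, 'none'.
Answer: G B D C

Derivation:
Node E's children (from adjacency): G, B, D, C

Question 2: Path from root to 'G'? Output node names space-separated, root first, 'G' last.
Answer: H E G

Derivation:
Walk down from root: H -> E -> G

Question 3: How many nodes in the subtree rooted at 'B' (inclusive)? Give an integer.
Answer: 2

Derivation:
Subtree rooted at B contains: A, B
Count = 2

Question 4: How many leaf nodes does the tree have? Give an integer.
Leaves (nodes with no children): A, C, D, F

Answer: 4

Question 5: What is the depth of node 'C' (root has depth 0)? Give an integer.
Answer: 2

Derivation:
Path from root to C: H -> E -> C
Depth = number of edges = 2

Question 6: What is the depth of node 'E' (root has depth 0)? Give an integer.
Answer: 1

Derivation:
Path from root to E: H -> E
Depth = number of edges = 1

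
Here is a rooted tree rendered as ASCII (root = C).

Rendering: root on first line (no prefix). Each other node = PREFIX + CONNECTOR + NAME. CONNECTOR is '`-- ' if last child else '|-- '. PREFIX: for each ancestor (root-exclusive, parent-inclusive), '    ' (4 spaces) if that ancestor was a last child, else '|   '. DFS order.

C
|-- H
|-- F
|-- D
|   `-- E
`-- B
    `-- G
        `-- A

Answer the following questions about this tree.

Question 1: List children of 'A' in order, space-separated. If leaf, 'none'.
Node A's children (from adjacency): (leaf)

Answer: none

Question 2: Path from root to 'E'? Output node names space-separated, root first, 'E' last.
Answer: C D E

Derivation:
Walk down from root: C -> D -> E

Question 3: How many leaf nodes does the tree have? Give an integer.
Answer: 4

Derivation:
Leaves (nodes with no children): A, E, F, H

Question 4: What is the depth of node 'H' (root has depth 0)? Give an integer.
Path from root to H: C -> H
Depth = number of edges = 1

Answer: 1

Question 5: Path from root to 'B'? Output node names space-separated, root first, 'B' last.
Walk down from root: C -> B

Answer: C B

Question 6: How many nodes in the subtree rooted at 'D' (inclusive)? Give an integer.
Answer: 2

Derivation:
Subtree rooted at D contains: D, E
Count = 2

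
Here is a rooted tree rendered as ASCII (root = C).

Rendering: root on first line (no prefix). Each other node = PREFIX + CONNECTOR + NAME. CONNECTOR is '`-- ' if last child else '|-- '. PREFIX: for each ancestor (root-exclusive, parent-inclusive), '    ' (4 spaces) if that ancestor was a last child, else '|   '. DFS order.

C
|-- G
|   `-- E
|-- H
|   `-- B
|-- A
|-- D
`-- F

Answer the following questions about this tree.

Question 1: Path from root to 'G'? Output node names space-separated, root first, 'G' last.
Walk down from root: C -> G

Answer: C G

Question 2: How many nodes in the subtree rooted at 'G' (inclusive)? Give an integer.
Answer: 2

Derivation:
Subtree rooted at G contains: E, G
Count = 2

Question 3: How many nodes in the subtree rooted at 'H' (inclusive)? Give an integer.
Answer: 2

Derivation:
Subtree rooted at H contains: B, H
Count = 2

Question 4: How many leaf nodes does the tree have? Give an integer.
Answer: 5

Derivation:
Leaves (nodes with no children): A, B, D, E, F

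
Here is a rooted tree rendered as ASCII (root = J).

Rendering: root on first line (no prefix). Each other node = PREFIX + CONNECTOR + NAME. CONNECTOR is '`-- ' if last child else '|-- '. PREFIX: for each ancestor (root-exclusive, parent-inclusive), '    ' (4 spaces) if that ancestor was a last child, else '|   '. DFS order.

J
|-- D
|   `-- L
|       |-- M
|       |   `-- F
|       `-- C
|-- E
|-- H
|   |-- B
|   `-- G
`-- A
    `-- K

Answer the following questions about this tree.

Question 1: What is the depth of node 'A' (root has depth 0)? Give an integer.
Answer: 1

Derivation:
Path from root to A: J -> A
Depth = number of edges = 1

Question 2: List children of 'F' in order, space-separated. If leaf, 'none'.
Node F's children (from adjacency): (leaf)

Answer: none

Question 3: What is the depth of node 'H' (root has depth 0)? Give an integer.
Path from root to H: J -> H
Depth = number of edges = 1

Answer: 1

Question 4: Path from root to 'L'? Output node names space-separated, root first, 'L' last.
Walk down from root: J -> D -> L

Answer: J D L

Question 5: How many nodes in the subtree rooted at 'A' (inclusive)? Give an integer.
Subtree rooted at A contains: A, K
Count = 2

Answer: 2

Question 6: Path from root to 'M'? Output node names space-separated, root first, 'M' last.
Answer: J D L M

Derivation:
Walk down from root: J -> D -> L -> M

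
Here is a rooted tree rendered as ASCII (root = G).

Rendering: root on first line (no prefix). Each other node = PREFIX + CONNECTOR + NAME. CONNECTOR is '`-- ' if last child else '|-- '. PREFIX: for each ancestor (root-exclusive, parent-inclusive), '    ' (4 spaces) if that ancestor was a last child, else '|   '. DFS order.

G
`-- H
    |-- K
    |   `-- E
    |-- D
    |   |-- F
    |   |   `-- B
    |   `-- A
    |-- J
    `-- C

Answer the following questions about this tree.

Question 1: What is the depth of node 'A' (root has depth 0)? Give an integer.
Path from root to A: G -> H -> D -> A
Depth = number of edges = 3

Answer: 3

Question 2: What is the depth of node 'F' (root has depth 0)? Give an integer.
Answer: 3

Derivation:
Path from root to F: G -> H -> D -> F
Depth = number of edges = 3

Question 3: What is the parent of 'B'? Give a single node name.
Answer: F

Derivation:
Scan adjacency: B appears as child of F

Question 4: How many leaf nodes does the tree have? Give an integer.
Leaves (nodes with no children): A, B, C, E, J

Answer: 5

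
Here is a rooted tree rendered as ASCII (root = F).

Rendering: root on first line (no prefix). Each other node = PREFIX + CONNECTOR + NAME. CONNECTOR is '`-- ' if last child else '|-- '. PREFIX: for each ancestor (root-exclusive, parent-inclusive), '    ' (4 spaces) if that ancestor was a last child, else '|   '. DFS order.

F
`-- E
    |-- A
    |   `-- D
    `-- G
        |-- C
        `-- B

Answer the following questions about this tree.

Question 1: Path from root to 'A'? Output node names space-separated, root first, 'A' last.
Walk down from root: F -> E -> A

Answer: F E A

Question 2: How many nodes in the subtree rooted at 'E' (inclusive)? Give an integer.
Subtree rooted at E contains: A, B, C, D, E, G
Count = 6

Answer: 6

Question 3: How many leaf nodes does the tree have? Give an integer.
Answer: 3

Derivation:
Leaves (nodes with no children): B, C, D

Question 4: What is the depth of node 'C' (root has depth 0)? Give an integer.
Path from root to C: F -> E -> G -> C
Depth = number of edges = 3

Answer: 3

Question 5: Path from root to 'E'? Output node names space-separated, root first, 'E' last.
Walk down from root: F -> E

Answer: F E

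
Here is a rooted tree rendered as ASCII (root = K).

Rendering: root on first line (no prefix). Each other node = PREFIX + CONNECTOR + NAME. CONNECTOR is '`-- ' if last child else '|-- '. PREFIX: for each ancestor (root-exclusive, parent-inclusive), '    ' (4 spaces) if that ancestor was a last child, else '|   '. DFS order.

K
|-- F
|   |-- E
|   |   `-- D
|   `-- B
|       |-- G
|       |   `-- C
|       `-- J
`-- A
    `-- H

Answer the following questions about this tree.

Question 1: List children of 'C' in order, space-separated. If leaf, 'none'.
Node C's children (from adjacency): (leaf)

Answer: none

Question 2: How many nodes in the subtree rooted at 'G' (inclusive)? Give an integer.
Subtree rooted at G contains: C, G
Count = 2

Answer: 2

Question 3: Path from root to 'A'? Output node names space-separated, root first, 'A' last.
Walk down from root: K -> A

Answer: K A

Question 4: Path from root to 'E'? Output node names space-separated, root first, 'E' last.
Walk down from root: K -> F -> E

Answer: K F E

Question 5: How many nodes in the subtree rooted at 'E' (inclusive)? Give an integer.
Answer: 2

Derivation:
Subtree rooted at E contains: D, E
Count = 2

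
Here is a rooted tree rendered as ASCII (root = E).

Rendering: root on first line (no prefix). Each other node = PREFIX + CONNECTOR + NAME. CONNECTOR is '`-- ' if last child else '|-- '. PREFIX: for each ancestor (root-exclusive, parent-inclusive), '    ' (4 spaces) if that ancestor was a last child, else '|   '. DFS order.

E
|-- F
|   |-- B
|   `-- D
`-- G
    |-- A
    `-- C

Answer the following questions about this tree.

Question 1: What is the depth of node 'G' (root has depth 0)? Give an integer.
Answer: 1

Derivation:
Path from root to G: E -> G
Depth = number of edges = 1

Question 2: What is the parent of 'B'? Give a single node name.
Scan adjacency: B appears as child of F

Answer: F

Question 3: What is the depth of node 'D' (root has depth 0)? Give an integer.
Answer: 2

Derivation:
Path from root to D: E -> F -> D
Depth = number of edges = 2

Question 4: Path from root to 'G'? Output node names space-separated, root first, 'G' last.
Answer: E G

Derivation:
Walk down from root: E -> G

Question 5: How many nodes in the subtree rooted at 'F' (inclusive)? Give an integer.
Answer: 3

Derivation:
Subtree rooted at F contains: B, D, F
Count = 3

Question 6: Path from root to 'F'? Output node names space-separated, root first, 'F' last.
Answer: E F

Derivation:
Walk down from root: E -> F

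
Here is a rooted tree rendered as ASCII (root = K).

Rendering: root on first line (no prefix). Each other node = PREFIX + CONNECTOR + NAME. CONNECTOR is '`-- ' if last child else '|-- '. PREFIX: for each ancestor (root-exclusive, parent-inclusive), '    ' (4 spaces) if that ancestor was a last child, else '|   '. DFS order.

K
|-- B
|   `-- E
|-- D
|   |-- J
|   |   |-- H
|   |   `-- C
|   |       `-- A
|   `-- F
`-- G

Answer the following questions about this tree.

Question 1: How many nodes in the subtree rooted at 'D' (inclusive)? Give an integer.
Answer: 6

Derivation:
Subtree rooted at D contains: A, C, D, F, H, J
Count = 6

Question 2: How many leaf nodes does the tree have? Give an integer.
Leaves (nodes with no children): A, E, F, G, H

Answer: 5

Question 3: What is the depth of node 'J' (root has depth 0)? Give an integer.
Answer: 2

Derivation:
Path from root to J: K -> D -> J
Depth = number of edges = 2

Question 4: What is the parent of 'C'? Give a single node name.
Answer: J

Derivation:
Scan adjacency: C appears as child of J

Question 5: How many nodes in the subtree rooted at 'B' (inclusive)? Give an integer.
Subtree rooted at B contains: B, E
Count = 2

Answer: 2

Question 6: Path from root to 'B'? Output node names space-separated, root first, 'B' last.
Walk down from root: K -> B

Answer: K B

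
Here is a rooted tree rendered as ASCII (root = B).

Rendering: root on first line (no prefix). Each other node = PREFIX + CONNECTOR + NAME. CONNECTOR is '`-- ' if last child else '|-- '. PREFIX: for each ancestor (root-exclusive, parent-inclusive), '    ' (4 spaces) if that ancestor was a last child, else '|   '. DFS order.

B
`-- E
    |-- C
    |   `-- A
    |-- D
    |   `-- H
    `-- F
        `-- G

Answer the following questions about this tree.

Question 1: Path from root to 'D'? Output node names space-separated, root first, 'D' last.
Walk down from root: B -> E -> D

Answer: B E D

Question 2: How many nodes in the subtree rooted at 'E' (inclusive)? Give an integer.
Subtree rooted at E contains: A, C, D, E, F, G, H
Count = 7

Answer: 7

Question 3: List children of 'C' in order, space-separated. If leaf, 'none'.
Node C's children (from adjacency): A

Answer: A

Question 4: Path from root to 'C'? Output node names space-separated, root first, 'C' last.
Walk down from root: B -> E -> C

Answer: B E C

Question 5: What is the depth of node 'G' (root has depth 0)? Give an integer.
Path from root to G: B -> E -> F -> G
Depth = number of edges = 3

Answer: 3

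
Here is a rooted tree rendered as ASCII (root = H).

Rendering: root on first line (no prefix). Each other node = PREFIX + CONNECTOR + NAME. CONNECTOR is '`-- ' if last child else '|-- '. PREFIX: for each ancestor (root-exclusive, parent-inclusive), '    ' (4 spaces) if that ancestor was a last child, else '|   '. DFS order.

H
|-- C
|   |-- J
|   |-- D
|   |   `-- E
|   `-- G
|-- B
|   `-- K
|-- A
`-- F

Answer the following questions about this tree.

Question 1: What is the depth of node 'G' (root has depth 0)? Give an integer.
Path from root to G: H -> C -> G
Depth = number of edges = 2

Answer: 2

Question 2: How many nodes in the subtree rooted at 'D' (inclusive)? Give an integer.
Answer: 2

Derivation:
Subtree rooted at D contains: D, E
Count = 2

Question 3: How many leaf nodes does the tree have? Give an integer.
Leaves (nodes with no children): A, E, F, G, J, K

Answer: 6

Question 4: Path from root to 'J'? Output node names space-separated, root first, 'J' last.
Walk down from root: H -> C -> J

Answer: H C J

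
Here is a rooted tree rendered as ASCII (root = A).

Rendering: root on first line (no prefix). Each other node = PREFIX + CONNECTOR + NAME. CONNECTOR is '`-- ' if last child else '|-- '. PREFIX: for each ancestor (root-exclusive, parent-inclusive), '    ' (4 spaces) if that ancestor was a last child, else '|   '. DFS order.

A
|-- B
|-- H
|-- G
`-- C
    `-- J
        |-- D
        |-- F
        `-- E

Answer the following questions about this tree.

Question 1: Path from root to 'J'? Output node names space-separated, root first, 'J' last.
Answer: A C J

Derivation:
Walk down from root: A -> C -> J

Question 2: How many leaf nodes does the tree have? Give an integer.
Answer: 6

Derivation:
Leaves (nodes with no children): B, D, E, F, G, H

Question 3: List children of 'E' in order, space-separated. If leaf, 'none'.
Answer: none

Derivation:
Node E's children (from adjacency): (leaf)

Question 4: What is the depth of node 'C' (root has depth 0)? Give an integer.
Path from root to C: A -> C
Depth = number of edges = 1

Answer: 1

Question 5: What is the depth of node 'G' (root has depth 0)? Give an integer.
Path from root to G: A -> G
Depth = number of edges = 1

Answer: 1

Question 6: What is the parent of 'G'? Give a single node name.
Scan adjacency: G appears as child of A

Answer: A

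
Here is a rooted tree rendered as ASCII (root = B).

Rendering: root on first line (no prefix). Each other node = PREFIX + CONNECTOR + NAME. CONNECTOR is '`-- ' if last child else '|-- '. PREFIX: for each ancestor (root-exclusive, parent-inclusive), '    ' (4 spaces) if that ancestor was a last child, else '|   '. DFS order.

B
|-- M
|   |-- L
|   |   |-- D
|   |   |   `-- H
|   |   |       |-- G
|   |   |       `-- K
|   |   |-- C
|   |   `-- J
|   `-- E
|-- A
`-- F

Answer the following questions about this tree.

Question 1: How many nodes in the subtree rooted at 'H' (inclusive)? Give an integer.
Subtree rooted at H contains: G, H, K
Count = 3

Answer: 3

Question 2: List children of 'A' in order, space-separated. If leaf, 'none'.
Answer: none

Derivation:
Node A's children (from adjacency): (leaf)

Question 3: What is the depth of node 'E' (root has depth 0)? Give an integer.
Answer: 2

Derivation:
Path from root to E: B -> M -> E
Depth = number of edges = 2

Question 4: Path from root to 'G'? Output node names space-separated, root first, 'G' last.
Walk down from root: B -> M -> L -> D -> H -> G

Answer: B M L D H G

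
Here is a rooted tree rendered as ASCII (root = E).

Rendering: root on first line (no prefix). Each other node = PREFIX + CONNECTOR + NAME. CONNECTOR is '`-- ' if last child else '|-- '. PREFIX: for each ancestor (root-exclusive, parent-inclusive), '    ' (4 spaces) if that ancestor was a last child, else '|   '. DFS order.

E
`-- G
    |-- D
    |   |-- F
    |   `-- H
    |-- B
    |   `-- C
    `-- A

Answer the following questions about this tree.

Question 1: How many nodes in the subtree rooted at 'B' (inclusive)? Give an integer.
Answer: 2

Derivation:
Subtree rooted at B contains: B, C
Count = 2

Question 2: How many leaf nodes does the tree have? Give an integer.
Leaves (nodes with no children): A, C, F, H

Answer: 4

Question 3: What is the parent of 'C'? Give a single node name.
Scan adjacency: C appears as child of B

Answer: B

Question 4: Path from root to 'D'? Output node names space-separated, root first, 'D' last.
Answer: E G D

Derivation:
Walk down from root: E -> G -> D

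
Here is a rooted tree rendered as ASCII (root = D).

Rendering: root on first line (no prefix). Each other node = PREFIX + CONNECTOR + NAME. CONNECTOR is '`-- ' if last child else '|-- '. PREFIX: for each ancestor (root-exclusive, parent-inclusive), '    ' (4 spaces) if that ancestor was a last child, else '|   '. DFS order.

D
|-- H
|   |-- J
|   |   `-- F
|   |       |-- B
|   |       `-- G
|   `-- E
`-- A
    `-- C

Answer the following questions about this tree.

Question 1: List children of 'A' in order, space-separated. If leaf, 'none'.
Answer: C

Derivation:
Node A's children (from adjacency): C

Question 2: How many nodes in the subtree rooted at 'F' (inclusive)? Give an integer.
Subtree rooted at F contains: B, F, G
Count = 3

Answer: 3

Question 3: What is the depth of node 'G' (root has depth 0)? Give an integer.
Answer: 4

Derivation:
Path from root to G: D -> H -> J -> F -> G
Depth = number of edges = 4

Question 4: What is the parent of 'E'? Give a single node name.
Answer: H

Derivation:
Scan adjacency: E appears as child of H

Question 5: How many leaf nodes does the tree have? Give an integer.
Answer: 4

Derivation:
Leaves (nodes with no children): B, C, E, G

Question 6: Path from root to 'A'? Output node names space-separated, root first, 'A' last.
Walk down from root: D -> A

Answer: D A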